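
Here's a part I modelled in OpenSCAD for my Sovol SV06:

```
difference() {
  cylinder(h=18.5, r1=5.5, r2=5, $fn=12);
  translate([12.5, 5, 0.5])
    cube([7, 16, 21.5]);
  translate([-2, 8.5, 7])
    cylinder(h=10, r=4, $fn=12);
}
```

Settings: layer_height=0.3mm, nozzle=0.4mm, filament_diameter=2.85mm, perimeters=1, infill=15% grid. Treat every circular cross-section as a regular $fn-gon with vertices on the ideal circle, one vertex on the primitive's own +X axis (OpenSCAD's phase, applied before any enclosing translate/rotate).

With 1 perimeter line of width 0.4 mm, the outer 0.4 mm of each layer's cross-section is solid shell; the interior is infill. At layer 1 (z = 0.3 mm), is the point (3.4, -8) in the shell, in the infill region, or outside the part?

outside

At z = 0.3 mm: the cone: at t=0.016 of its height the radius interpolates to r₁+(r₂−r₁)t = 5.492, giving a regular 12-gon of that circumradius; the cube at (12.5, 5) is absent (z outside [0.5, 22]); the cylinder at (-2, 8.5) is not intersected at this z (z outside [7, 17]); After the difference (first − rest): none of the subtracted shapes is present at this height, so the cone is unchanged — 1 connected region. Overall, the cross-section is a single solid region. The nearest boundary edge runs (-0.00, -5.49)→(2.75, -4.76); distance from the point to it = 3.30 mm. The point is not inside any of the regions above, so it lies outside the cross-section (3.30 mm from the nearest boundary).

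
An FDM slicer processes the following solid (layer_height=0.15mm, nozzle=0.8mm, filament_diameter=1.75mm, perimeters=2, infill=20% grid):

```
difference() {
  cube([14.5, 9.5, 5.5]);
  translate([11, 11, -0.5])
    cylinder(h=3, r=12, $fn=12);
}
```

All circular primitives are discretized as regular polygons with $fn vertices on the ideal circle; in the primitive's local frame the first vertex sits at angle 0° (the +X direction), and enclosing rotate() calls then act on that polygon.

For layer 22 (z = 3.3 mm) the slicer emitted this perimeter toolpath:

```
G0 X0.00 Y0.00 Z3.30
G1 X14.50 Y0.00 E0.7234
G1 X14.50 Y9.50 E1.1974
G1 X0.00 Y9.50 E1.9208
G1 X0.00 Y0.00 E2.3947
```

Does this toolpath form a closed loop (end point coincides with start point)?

Start point (G0): (0.00, 0.00). End point (last G1): the path returns to the start — closed.

yes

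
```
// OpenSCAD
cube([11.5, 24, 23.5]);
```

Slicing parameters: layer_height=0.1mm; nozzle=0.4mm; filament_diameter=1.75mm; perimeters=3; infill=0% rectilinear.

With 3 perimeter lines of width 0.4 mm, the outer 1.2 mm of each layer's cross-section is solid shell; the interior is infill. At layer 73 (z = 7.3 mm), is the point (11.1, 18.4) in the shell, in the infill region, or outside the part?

shell

At z = 7.3 mm: the cube is present — its section is the full 11.5×24 rectangle. Overall, the cross-section is a single solid region. The nearest boundary edge runs (11.50, 0.00)→(11.50, 24.00); distance from the point to it = 0.40 mm. The point is inside the cross-section, 0.40 mm from the nearest boundary — within the 1.2 mm shell band (3 × 0.4).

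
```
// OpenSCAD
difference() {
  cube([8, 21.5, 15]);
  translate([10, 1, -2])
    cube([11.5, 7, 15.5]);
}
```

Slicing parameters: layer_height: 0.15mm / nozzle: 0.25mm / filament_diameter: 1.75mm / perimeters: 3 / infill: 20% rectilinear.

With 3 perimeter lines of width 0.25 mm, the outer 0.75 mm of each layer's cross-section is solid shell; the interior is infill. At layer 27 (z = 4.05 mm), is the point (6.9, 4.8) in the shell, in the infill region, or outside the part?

infill

At z = 4.05 mm: the 8×21.5 cube contributes its full rectangle; the 11.5×7 cube at (10, 1) contributes its full rectangle; After the difference (first − rest): starting from the 8×21.5 cube, the 11.5×7 cube at (10, 1) misses the remaining region (no effect) — 1 connected region. Overall, the cross-section is a single solid region. The nearest boundary edge runs (8.00, 21.50)→(8.00, 0.00); distance from the point to it = 1.10 mm. The point is inside the cross-section and 1.10 mm from the nearest boundary — more than the 0.75 mm shell width (3 × 0.25), so it's in the infill interior.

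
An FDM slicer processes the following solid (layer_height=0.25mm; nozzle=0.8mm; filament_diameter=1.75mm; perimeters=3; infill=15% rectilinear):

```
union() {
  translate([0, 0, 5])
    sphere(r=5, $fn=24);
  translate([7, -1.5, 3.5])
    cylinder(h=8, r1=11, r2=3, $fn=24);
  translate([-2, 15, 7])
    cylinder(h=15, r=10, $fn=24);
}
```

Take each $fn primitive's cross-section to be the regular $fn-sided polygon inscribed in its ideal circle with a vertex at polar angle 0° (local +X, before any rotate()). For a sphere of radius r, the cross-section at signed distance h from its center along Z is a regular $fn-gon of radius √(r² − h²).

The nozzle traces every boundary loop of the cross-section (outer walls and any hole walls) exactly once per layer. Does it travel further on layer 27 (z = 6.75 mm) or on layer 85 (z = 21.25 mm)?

Layer 27 (z = 6.75): the sphere: section is a regular 24-gon, circumradius = √(r²−h²) = √(5²−1.75²) = 4.684 (perimeter = 2·24·4.684·sin(180°/24) = 29.34 mm); the cone at (7, -1.5) contributes a regular 24-gon of circumradius 7.750 (interpolated between r1=11 and r2=3 at t=0.406) (perimeter = 2·24·7.750·sin(180°/24) = 48.56 mm); the cylinder at (-2, 15) does not reach this height (z outside [7, 22]); Combining (union): the regions partially overlap (shared area 34.59 mm²), so the edge portions inside another operand are dropped and the merged outline is re-measured after clipping — boundary = 55.36 mm. So its perimeter = 55.36 mm. Layer 85 (z = 21.25): the sphere does not reach this height (|z−center|=16.250 > r=5); the cone at (7, -1.5) is absent (z outside [3.5, 11.5]); the r=10 cylinder at (-2, 15) contributes a regular 24-gon of circumradius 10 (perimeter = 2·24·10.000·sin(180°/24) = 62.65 mm); Taking the union: only the r=10 cylinder at (-2, 15) is present, so the union is just that shape — boundary = 62.65 mm. So its perimeter = 62.65 mm. Layer 85 is larger (62.65 vs 55.36 mm).

layer 85 (z = 21.25 mm)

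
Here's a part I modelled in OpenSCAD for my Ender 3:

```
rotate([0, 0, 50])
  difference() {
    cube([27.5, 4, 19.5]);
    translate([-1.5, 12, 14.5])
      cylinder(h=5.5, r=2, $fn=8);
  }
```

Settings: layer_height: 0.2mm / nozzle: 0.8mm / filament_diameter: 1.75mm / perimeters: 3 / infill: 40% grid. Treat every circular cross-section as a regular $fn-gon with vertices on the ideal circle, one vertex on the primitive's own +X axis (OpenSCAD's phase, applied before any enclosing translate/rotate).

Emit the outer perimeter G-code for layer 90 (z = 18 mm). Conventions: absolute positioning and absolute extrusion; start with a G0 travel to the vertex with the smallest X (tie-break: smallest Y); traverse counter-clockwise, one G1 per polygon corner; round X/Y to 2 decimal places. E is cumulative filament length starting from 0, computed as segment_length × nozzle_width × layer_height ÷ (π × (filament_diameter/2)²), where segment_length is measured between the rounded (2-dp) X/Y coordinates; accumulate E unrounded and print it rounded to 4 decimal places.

At z = 18 mm: the cube is present — its section is the full 27.5×4 rectangle; the cylinder at (-1.5, 12): section is a regular 8-gon, circumradius r=2; Taking the first minus the rest: starting from the 27.5×4 cube, the r=2 cylinder at (-1.5, 12) misses the remaining region (no effect) — 1 connected region; (rotated 50° about Z; rotation is an isometry so areas/perimeters/island counts are preserved). The outline is a single polygon with 4 vertices. Extrusion per mm of travel: 0.8 × 0.2 / (π × 0.875²) = 0.066520. Accumulating E over each segment gives final E = 4.1910.

G0 X-3.06 Y2.57 Z18.00
G1 X0.00 Y0.00 E0.2658
G1 X17.68 Y21.07 E2.0955
G1 X14.61 Y23.64 E2.3618
G1 X-3.06 Y2.57 E4.1910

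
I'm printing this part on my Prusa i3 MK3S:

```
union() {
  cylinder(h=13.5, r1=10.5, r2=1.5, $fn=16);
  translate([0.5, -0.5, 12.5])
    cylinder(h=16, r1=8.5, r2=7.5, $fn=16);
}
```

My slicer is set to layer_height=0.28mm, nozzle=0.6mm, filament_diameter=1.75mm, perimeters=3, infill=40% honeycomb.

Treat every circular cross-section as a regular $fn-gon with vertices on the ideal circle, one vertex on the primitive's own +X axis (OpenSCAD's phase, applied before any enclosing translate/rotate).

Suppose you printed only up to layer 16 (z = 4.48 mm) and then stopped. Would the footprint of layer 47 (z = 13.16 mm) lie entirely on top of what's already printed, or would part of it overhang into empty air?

part overhangs

Compare the two slices. At z = 4.48: the cone: at t=0.332 of its height the radius interpolates to r₁+(r₂−r₁)t = 7.513, giving a regular 16-gon of that circumradius (area = (16/2)·7.513²·sin(360°/16) = 172.82 mm²); the cone at (0.5, -0.5) is absent (z outside [12.5, 28.5]); Combining (union): only the cone is present, so the union is just that shape — area = 172.82 mm². At z = 13.16: the cone contributes a regular 16-gon of circumradius 1.727 (interpolated between r1=10.5 and r2=1.5 at t=0.975) (area = (16/2)·1.727²·sin(360°/16) = 9.13 mm²); the cone at (0.5, -0.5): at t=0.041 of its height the radius interpolates to r₁+(r₂−r₁)t = 8.459, giving a regular 16-gon of that circumradius (area = (16/2)·8.459²·sin(360°/16) = 219.05 mm²); Combining (union): the cone lies entirely inside the cone at (0.5, -0.5), so the union is just the cone at (0.5, -0.5) — area = 219.05 mm². Checking containment: at z = 13.16 the cross-section extends beyond the z = 4.48 cross-section by about 46.23 mm².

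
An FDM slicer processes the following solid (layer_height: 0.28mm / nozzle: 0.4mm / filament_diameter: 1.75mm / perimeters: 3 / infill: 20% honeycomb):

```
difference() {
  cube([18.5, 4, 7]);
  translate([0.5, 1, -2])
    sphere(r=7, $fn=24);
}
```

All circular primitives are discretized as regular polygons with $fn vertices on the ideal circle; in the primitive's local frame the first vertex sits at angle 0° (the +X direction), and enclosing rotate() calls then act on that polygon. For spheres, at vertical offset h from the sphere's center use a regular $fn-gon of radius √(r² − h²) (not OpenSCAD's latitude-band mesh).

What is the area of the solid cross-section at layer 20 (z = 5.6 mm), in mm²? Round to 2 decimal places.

At z = 5.6 mm: the 18.5×4 cube contributes its full rectangle (area 74.00 mm²); the sphere at (0.5, 1) is not intersected at this z (|z−center|=7.600 > r=7); After the difference (first − rest): none of the subtracted shapes is present at this height, so the 18.5×4 cube is unchanged — area = 74.00 mm². Overall, the cross-section is a single solid region. Net area = 74.00 mm².

74.00 mm²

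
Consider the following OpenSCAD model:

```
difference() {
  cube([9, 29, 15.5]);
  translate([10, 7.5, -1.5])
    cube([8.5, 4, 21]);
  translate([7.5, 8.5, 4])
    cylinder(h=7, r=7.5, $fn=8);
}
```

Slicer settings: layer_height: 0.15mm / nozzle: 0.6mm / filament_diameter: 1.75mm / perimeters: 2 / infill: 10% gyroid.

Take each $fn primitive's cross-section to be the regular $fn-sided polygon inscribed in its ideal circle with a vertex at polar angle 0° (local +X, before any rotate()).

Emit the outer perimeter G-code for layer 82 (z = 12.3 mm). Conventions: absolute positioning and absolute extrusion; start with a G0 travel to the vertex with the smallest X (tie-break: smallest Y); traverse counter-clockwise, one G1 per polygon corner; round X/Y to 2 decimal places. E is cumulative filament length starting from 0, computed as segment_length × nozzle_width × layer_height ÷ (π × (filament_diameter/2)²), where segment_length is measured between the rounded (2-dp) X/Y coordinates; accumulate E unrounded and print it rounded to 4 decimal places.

G0 X0.00 Y0.00 Z12.30
G1 X9.00 Y0.00 E0.3368
G1 X9.00 Y29.00 E1.4219
G1 X0.00 Y29.00 E1.7586
G1 X0.00 Y0.00 E2.8437

At z = 12.3 mm: the cube is present — its section is the full 9×29 rectangle; the cube at (10, 7.5) is present — its section is the full 8.5×4 rectangle; the cylinder at (7.5, 8.5) is absent (z outside [4, 11]); Taking the first minus the rest: starting from the 9×29 cube, the 8.5×4 cube at (10, 7.5) misses the remaining region (no effect) — 1 connected region. The outline is a single polygon with 4 vertices. Extrusion per mm of travel: 0.6 × 0.15 / (π × 0.875²) = 0.037418. Accumulating E over each segment gives final E = 2.8437.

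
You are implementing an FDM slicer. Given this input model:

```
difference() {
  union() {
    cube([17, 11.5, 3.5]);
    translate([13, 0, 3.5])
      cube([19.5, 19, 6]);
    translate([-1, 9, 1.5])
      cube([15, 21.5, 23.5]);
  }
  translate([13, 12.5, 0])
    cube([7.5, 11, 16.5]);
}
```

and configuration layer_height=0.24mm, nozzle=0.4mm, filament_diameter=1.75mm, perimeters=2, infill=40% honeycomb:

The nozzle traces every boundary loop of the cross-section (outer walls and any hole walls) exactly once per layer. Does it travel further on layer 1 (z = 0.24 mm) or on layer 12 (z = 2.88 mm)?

Layer 1 (z = 0.24): the cube (footprint 17×11.5) is included at this height (perimeter 57.00 mm); the cube at (13, 0) is absent (z outside [3.5, 9.5]); the cube at (-1, 9) is absent (z outside [1.5, 25]); Combining (union): only the 17×11.5 cube is present, so the union is just that shape — boundary = 57.00 mm; the cube at (13, 12.5) is present — its section is the full 7.5×11 rectangle (perimeter 37.00 mm); After the difference (first − rest): starting from that combined region, the 7.5×11 cube at (13, 12.5) misses the remaining region (no effect) — boundary = 57.00 mm. So its perimeter = 57.00 mm. Layer 12 (z = 2.88): the cube is present — its section is the full 17×11.5 rectangle (perimeter 57.00 mm); the cube at (13, 0) is absent (z outside [3.5, 9.5]); the 15×21.5 cube at (-1, 9) contributes its full rectangle (perimeter 73.00 mm); Taking the union: the regions partially overlap (shared area 35.00 mm²), so the edge portions inside another operand are dropped and the merged outline is re-measured after clipping — boundary = 97.00 mm; the cube at (13, 12.5) is present — its section is the full 7.5×11 rectangle (perimeter 37.00 mm); After the difference (first − rest): starting from that combined region, the 7.5×11 cube at (13, 12.5) partially overlaps it — only the 11.00 mm² overlap (of its 82.50 mm²) is removed, clipping the outline — boundary = 99.00 mm. So its perimeter = 99.00 mm. Layer 12 is larger (99.00 vs 57.00 mm).

layer 12 (z = 2.88 mm)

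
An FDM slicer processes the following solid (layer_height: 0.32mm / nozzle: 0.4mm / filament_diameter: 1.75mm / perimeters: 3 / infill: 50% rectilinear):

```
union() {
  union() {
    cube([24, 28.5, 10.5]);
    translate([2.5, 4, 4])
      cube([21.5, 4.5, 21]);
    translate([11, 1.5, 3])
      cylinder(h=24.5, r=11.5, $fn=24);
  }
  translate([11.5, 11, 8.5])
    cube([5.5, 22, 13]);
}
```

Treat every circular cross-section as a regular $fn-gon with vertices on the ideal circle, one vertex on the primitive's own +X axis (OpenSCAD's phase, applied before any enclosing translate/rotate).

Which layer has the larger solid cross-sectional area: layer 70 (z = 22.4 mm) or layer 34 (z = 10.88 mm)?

layer 34 (z = 10.88 mm)

Layer 70 (z = 22.4): the cube is not intersected at this z (z outside [0, 10.5]); the 21.5×4.5 cube at (2.5, 4) contributes its full rectangle (area 96.75 mm²); the r=11.5 cylinder at (11, 1.5) gives a regular 24-gon of circumradius 11.5 (constant along its height) (area = (24/2)·11.500²·sin(360°/24) = 410.75 mm²); Combining (union): the regions partially overlap — summed areas 507.50 mm² minus the doubly-counted overlap 84.62 mm² gives 422.87 mm² — area = 422.87 mm²; the cube at (11.5, 11) is not intersected at this z (z outside [8.5, 21.5]); Merging all regions: only the result so far is present, so the union is just that shape — area = 422.87 mm². So its area = 422.87 mm². Layer 34 (z = 10.88): the cube does not reach this height (z outside [0, 10.5]); the cube at (2.5, 4) (footprint 21.5×4.5) is included at this height (area 96.75 mm²); the r=11.5 cylinder at (11, 1.5) contributes a regular 24-gon of circumradius 11.5 (area = (24/2)·11.500²·sin(360°/24) = 410.75 mm²); Merging all regions: the regions partially overlap — summed areas 507.50 mm² minus the doubly-counted overlap 84.62 mm² gives 422.87 mm² — area = 422.87 mm²; the 5.5×22 cube at (11.5, 11) contributes its full rectangle (area 121.00 mm²); Combining (union): the regions partially overlap — summed areas 543.87 mm² minus the doubly-counted overlap 7.34 mm² gives 536.53 mm² — area = 536.53 mm². So its area = 536.53 mm². Layer 34 is larger (536.53 vs 422.87 mm²).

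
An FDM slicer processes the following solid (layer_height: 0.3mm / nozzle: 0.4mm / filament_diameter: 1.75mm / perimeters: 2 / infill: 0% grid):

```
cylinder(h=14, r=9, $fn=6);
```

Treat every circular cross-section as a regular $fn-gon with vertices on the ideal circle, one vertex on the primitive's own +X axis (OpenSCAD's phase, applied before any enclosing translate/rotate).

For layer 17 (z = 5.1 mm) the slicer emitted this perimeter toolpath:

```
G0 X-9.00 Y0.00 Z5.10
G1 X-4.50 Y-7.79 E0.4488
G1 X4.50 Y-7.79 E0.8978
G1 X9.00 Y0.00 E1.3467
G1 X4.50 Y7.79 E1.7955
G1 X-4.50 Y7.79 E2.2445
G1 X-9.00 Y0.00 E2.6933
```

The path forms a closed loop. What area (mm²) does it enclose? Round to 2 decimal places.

Apply the shoelace formula to the sequence of (X, Y) vertices; enclosed area = 210.33 mm².

210.33 mm²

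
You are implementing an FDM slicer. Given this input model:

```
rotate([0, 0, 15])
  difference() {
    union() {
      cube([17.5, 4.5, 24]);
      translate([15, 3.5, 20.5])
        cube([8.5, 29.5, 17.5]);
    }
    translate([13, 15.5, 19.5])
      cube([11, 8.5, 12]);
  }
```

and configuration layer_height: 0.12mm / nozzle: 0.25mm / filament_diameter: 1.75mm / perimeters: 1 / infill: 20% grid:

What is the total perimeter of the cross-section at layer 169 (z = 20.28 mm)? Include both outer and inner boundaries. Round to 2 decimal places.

44.00 mm

At z = 20.28 mm: the cube (footprint 17.5×4.5) is included at this height (perimeter 44.00 mm); the cube at (15, 3.5) is not intersected at this z (z outside [20.5, 38]); Taking the union: only the 17.5×4.5 cube is present, so the union is just that shape — boundary = 44.00 mm; the cube at (13, 15.5) is present — its section is the full 11×8.5 rectangle (perimeter 39.00 mm); Subtracting the remaining from the first: starting from the result so far, the 11×8.5 cube at (13, 15.5) misses the remaining region (no effect) — boundary = 44.00 mm; (whole slice rotated 15° about Z — lengths, areas and connectivity unchanged). Overall, the cross-section is a single solid region. Total boundary length (outer) = 44.00 mm.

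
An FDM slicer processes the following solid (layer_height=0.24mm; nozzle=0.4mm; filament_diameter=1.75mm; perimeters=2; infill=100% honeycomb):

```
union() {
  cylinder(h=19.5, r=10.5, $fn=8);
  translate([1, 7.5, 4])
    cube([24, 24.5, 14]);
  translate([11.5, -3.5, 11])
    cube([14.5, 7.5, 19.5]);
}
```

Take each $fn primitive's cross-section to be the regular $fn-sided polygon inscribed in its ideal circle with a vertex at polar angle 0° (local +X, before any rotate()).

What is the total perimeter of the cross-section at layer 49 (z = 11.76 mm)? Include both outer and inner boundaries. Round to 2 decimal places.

189.71 mm

At z = 11.76 mm: the cylinder: section is a regular 8-gon, circumradius r=10.5 (perimeter = 2·8·10.500·sin(180°/8) = 64.29 mm); the 24×24.5 cube at (1, 7.5) contributes its full rectangle (perimeter 97.00 mm); the 14.5×7.5 cube at (11.5, -3.5) contributes its full rectangle (perimeter 44.00 mm); Taking the union: the regions partially overlap (shared area 8.07 mm²), so the edge portions inside another operand are dropped and the merged outline is re-measured after clipping — boundary = 189.71 mm. Overall, the cross-section has 2 separate islands. Total boundary length (outer) = 189.71 mm.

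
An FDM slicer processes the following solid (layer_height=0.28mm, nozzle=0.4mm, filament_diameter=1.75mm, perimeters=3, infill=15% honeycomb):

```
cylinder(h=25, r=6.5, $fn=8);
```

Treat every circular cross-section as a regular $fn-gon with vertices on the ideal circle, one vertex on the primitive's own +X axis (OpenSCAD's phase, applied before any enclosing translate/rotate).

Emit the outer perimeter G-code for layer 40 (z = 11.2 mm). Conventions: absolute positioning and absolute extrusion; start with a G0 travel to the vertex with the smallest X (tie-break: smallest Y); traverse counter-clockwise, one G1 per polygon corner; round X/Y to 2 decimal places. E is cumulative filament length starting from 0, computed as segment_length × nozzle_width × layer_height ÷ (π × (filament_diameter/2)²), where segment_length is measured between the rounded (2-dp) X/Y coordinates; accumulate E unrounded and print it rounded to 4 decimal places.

G0 X-6.50 Y0.00 Z11.20
G1 X-4.60 Y-4.60 E0.2317
G1 X0.00 Y-6.50 E0.4635
G1 X4.60 Y-4.60 E0.6952
G1 X6.50 Y0.00 E0.9270
G1 X4.60 Y4.60 E1.1587
G1 X0.00 Y6.50 E1.3905
G1 X-4.60 Y4.60 E1.6222
G1 X-6.50 Y0.00 E1.8540

At z = 11.2 mm: the r=6.5 cylinder contributes a regular 8-gon of circumradius 6.5. The outline is a single polygon with 8 vertices. Extrusion per mm of travel: 0.4 × 0.28 / (π × 0.875²) = 0.046564. Accumulating E over each segment gives final E = 1.8540.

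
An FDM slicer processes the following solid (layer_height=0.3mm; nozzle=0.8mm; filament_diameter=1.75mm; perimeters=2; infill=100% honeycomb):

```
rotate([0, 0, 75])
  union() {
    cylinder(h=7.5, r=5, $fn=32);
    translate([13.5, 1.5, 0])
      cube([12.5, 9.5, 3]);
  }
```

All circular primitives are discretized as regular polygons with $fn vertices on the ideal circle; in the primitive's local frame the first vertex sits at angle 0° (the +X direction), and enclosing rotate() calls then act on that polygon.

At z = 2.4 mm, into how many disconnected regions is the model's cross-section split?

At z = 2.4 mm: the r=5 cylinder gives a regular 32-gon of circumradius 5 (constant along its height); the cube at (13.5, 1.5) (footprint 12.5×9.5) is included at this height; Merging all regions: the 2 present regions are separate (no shared area or edge), so areas and boundary lengths simply add and each stays a separate island — 2 connected regions; (whole slice rotated 75° about Z — lengths, areas and connectivity unchanged). The result has 2 disconnected regions.

2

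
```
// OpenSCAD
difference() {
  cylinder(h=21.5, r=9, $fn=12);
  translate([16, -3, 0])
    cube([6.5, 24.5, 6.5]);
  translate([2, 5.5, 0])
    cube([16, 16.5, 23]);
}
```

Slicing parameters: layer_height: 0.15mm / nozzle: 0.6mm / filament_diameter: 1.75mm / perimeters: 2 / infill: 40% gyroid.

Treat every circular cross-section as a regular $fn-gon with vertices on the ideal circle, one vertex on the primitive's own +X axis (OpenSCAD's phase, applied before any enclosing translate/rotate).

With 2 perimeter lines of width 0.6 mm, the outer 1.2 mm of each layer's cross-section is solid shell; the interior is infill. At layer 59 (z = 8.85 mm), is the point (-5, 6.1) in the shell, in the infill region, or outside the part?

At z = 8.85 mm: the r=9 cylinder gives a regular 12-gon of circumradius 9 (constant along its height); the cube at (16, -3) is absent (z outside [0, 6.5]); the cube at (2, 5.5) is present — its section is the full 16×16.5 rectangle; After the difference (first − rest): starting from the r=9 cylinder, the 16×16.5 cube at (2, 5.5) partially overlaps it — only the 9.20 mm² overlap (of its 264.00 mm²) is removed, clipping the outline — 1 connected region. Overall, the cross-section is a single solid region. The nearest boundary edge runs (-7.79, 4.50)→(-4.50, 7.79); distance from the point to it = 0.84 mm. The point is inside the cross-section, 0.84 mm from the nearest boundary — within the 1.2 mm shell band (2 × 0.6).

shell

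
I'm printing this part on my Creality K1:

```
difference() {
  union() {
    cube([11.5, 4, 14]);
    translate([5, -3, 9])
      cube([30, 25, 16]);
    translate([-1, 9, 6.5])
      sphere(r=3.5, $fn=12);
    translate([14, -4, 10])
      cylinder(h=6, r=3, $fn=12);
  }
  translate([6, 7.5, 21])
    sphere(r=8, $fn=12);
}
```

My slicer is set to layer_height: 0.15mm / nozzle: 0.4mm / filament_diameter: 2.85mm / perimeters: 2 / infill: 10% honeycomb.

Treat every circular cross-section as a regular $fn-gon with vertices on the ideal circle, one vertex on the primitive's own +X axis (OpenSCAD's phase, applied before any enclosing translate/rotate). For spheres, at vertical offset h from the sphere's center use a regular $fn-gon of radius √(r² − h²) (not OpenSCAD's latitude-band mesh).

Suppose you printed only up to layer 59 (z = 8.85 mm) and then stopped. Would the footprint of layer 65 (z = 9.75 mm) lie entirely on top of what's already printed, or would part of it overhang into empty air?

Compare the two slices. At z = 8.85: the cube is present — its section is the full 11.5×4 rectangle (area 46.00 mm²); the cube at (5, -3) is absent (z outside [9, 25]); the r=3.5 sphere at (-1, 9) contributes a regular 12-gon of circumradius √(3.5²−2.35²) = 2.594 (area = (12/2)·2.594²·sin(360°/12) = 20.18 mm²); the cylinder at (14, -4) is not intersected at this z (z outside [10, 16]); Combining (union): the 2 present regions are separate (no shared area or edge), so areas and boundary lengths simply add and each stays a separate island — area = 66.18 mm²; the sphere at (6, 7.5) is not intersected at this z (|z−center|=12.150 > r=8); Subtracting the remaining from the first: none of the subtracted shapes is present at this height, so that combined region is unchanged — area = 66.18 mm². At z = 9.75: the cube is present — its section is the full 11.5×4 rectangle (area 46.00 mm²); the cube at (5, -3) (footprint 30×25) is included at this height (area 750.00 mm²); the r=3.5 sphere at (-1, 9) slices to a regular 12-gon of circumradius 1.299 (√(r²−h²) with h=3.25 from center) (area = (12/2)·1.299²·sin(360°/12) = 5.06 mm²); the cylinder at (14, -4) is absent (z outside [10, 16]); Combining (union): the regions partially overlap — summed areas 801.06 mm² minus the doubly-counted overlap 26.00 mm² gives 775.06 mm² — area = 775.06 mm²; the sphere at (6, 7.5) does not reach this height (|z−center|=11.250 > r=8); After the difference (first − rest): none of the subtracted shapes is present at this height, so that combined region is unchanged — area = 775.06 mm². Checking containment: at z = 9.75 the cross-section extends beyond the z = 8.85 cross-section by about 724.00 mm².

part overhangs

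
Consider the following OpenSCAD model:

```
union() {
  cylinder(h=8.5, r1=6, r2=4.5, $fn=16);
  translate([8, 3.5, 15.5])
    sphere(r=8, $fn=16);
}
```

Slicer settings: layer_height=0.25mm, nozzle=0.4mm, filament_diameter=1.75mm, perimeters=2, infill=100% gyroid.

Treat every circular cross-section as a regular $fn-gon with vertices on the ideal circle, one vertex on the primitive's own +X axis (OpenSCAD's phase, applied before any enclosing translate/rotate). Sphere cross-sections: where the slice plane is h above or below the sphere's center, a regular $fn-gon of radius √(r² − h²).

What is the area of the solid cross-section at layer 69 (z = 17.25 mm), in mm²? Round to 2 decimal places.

186.56 mm²

At z = 17.25 mm: the cone is not intersected at this z (z outside [0, 8.5]); the r=8 sphere at (8, 3.5) contributes a regular 16-gon of circumradius √(8²−1.75²) = 7.806 (area = (16/2)·7.806²·sin(360°/16) = 186.56 mm²); Merging all regions: only the r=8 sphere at (8, 3.5) is present, so the union is just that shape — area = 186.56 mm². Overall, the cross-section is a single solid region. Net area = 186.56 mm².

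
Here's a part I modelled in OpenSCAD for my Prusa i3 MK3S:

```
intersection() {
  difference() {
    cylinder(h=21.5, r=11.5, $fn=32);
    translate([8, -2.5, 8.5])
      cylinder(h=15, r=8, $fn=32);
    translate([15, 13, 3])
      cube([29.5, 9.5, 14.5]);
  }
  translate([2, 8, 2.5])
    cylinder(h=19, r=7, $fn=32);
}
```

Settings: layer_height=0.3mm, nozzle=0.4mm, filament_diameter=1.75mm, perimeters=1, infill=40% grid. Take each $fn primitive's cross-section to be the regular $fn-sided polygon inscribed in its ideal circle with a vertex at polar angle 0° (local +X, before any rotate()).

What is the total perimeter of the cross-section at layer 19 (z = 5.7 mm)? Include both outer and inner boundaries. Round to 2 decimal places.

At z = 5.7 mm: the r=11.5 cylinder contributes a regular 32-gon of circumradius 11.5 (perimeter = 2·32·11.500·sin(180°/32) = 72.14 mm); the cylinder at (8, -2.5) is not intersected at this z (z outside [8.5, 23.5]); the cube at (15, 13) (footprint 29.5×9.5) is included at this height (perimeter 78.00 mm); Taking the first minus the rest: starting from the r=11.5 cylinder, the 29.5×9.5 cube at (15, 13) misses the remaining region (no effect) — boundary = 72.14 mm; the cylinder at (2, 8): section is a regular 32-gon, circumradius r=7 (perimeter = 2·32·7.000·sin(180°/32) = 43.91 mm); Taking the intersection: the r=7 cylinder at (2, 8) partially overlaps the result so far; clipping to the common part keeps 110.82 mm² — boundary = 38.64 mm. Overall, the cross-section is a single solid region. Total boundary length (outer) = 38.64 mm.

38.64 mm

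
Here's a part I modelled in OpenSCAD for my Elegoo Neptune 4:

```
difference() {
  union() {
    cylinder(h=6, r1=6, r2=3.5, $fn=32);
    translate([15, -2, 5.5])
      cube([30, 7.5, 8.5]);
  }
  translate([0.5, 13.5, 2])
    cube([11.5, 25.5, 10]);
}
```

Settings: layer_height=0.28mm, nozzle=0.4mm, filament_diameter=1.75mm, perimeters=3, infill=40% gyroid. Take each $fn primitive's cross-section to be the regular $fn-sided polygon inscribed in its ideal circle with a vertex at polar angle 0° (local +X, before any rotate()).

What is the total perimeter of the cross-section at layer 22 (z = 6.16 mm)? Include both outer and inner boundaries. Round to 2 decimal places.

75.00 mm

At z = 6.16 mm: the cone is absent (z outside [0, 6]); the cube at (15, -2) is present — its section is the full 30×7.5 rectangle (perimeter 75.00 mm); Combining (union): only the 30×7.5 cube at (15, -2) is present, so the union is just that shape — boundary = 75.00 mm; the 11.5×25.5 cube at (0.5, 13.5) contributes its full rectangle (perimeter 74.00 mm); After the difference (first − rest): starting from the result so far, the 11.5×25.5 cube at (0.5, 13.5) misses the remaining region (no effect) — boundary = 75.00 mm. Overall, the cross-section is a single solid region. Total boundary length (outer) = 75.00 mm.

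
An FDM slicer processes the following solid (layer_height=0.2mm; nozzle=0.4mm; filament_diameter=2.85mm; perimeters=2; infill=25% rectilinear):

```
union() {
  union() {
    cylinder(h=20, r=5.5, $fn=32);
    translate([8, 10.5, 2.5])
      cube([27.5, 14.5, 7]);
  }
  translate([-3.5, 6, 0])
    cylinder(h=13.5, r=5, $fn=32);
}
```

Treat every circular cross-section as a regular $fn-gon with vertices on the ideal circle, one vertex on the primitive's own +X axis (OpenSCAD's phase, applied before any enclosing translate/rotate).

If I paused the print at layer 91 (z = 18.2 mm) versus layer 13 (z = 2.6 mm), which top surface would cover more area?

Layer 91 (z = 18.2): the r=5.5 cylinder gives a regular 32-gon of circumradius 5.5 (constant along its height) (area = (32/2)·5.500²·sin(360°/32) = 94.42 mm²); the cube at (8, 10.5) does not reach this height (z outside [2.5, 9.5]); Taking the union: only the r=5.5 cylinder is present, so the union is just that shape — area = 94.42 mm²; the cylinder at (-3.5, 6) does not reach this height (z outside [0, 13.5]); Combining (union): only the result so far is present, so the union is just that shape — area = 94.42 mm². So its area = 94.42 mm². Layer 13 (z = 2.6): the r=5.5 cylinder gives a regular 32-gon of circumradius 5.5 (constant along its height) (area = (32/2)·5.500²·sin(360°/32) = 94.42 mm²); the cube at (8, 10.5) is present — its section is the full 27.5×14.5 rectangle (area 398.75 mm²); Combining (union): the 2 present regions are separate (no shared area or edge), so areas and boundary lengths simply add and each stays a separate island — area = 493.17 mm²; the r=5 cylinder at (-3.5, 6) contributes a regular 32-gon of circumradius 5 (area = (32/2)·5.000²·sin(360°/32) = 78.04 mm²); Taking the union: the regions partially overlap — summed areas 571.21 mm² minus the doubly-counted overlap 19.06 mm² gives 552.15 mm² — area = 552.15 mm². So its area = 552.15 mm². Layer 13 is larger (552.15 vs 94.42 mm²).

layer 13 (z = 2.6 mm)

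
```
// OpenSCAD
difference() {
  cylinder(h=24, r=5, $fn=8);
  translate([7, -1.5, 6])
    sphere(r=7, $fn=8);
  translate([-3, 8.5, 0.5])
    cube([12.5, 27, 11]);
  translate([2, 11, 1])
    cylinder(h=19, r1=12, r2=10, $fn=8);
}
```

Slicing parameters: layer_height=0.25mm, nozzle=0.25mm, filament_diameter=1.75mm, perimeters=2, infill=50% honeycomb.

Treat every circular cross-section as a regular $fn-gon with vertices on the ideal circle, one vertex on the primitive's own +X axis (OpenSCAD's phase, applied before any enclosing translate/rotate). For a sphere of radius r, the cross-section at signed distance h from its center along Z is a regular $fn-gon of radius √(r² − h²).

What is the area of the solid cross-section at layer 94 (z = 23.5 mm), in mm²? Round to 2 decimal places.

70.71 mm²

At z = 23.5 mm: the r=5 cylinder gives a regular 8-gon of circumradius 5 (constant along its height) (area = (8/2)·5.000²·sin(360°/8) = 70.71 mm²); the sphere at (7, -1.5) does not reach this height (|z−center|=17.500 > r=7); the cube at (-3, 8.5) does not reach this height (z outside [0.5, 11.5]); the cone at (2, 11) does not reach this height (z outside [1, 20]); After the difference (first − rest): none of the subtracted shapes is present at this height, so the r=5 cylinder is unchanged — area = 70.71 mm². Overall, the cross-section is a single solid region. Net area = 70.71 mm².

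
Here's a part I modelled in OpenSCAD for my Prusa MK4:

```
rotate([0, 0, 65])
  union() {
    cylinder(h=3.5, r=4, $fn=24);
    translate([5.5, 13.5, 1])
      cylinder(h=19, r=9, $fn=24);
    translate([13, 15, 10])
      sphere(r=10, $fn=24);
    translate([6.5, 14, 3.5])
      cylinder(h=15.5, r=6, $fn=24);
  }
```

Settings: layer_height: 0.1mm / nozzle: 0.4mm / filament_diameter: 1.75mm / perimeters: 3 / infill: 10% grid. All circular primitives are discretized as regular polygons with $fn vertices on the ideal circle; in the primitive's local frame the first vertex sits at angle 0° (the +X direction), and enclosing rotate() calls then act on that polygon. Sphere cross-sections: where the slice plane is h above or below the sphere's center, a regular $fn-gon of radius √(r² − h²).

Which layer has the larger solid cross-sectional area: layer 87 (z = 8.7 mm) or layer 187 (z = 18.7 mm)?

layer 87 (z = 8.7 mm)

Layer 87 (z = 8.7): the cylinder is not intersected at this z (z outside [0, 3.5]); the r=9 cylinder at (5.5, 13.5) contributes a regular 24-gon of circumradius 9 (area = (24/2)·9.000²·sin(360°/24) = 251.57 mm²); the r=10 sphere at (13, 15) slices to a regular 24-gon of circumradius 9.915 (√(r²−h²) with h=1.3 from center) (area = (24/2)·9.915²·sin(360°/24) = 305.33 mm²); the r=6 cylinder at (6.5, 14) gives a regular 24-gon of circumradius 6 (constant along its height) (area = (24/2)·6.000²·sin(360°/24) = 111.81 mm²); Taking the union: the regions partially overlap — summed areas 668.72 mm² minus the doubly-counted overlap 249.38 mm² gives 419.33 mm² — area = 419.33 mm²; (rotated 65° about Z; rotation is an isometry so areas/perimeters/island counts are preserved). So its area = 419.33 mm². Layer 187 (z = 18.7): the cylinder does not reach this height (z outside [0, 3.5]); the cylinder at (5.5, 13.5): section is a regular 24-gon, circumradius r=9 (area = (24/2)·9.000²·sin(360°/24) = 251.57 mm²); the sphere at (13, 15): section is a regular 24-gon, circumradius = √(r²−h²) = √(10²−8.7²) = 4.931 (area = (24/2)·4.931²·sin(360°/24) = 75.50 mm²); the r=6 cylinder at (6.5, 14) contributes a regular 24-gon of circumradius 6 (area = (24/2)·6.000²·sin(360°/24) = 111.81 mm²); Combining (union): the regions partially overlap — summed areas 438.88 mm² minus the doubly-counted overlap 157.70 mm² gives 281.19 mm² — area = 281.19 mm²; (rotated 65° about Z; rotation is an isometry so areas/perimeters/island counts are preserved). So its area = 281.19 mm². Layer 87 is larger (419.33 vs 281.19 mm²).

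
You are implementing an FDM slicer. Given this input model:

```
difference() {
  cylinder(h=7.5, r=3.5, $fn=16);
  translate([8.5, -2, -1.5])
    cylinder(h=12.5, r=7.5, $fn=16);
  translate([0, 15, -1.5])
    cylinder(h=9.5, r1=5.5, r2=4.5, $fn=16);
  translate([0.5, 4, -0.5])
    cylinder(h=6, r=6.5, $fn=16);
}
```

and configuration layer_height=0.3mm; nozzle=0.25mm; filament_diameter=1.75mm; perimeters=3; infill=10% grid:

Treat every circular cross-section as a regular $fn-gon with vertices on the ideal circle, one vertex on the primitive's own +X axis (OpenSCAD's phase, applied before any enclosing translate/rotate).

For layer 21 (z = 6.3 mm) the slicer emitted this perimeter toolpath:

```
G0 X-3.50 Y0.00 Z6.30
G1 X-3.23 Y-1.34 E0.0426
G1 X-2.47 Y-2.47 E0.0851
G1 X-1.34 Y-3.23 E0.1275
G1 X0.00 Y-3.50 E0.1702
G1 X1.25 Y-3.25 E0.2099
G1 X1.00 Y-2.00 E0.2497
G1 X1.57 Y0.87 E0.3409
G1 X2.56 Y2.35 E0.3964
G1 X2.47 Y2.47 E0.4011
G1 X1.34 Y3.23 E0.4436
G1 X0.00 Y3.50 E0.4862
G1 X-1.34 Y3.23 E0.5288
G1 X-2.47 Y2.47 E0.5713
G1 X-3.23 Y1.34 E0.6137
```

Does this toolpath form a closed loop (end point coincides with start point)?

no

Start point (G0): (-3.50, 0.00). End point (last G1): the path does not return to the start — open.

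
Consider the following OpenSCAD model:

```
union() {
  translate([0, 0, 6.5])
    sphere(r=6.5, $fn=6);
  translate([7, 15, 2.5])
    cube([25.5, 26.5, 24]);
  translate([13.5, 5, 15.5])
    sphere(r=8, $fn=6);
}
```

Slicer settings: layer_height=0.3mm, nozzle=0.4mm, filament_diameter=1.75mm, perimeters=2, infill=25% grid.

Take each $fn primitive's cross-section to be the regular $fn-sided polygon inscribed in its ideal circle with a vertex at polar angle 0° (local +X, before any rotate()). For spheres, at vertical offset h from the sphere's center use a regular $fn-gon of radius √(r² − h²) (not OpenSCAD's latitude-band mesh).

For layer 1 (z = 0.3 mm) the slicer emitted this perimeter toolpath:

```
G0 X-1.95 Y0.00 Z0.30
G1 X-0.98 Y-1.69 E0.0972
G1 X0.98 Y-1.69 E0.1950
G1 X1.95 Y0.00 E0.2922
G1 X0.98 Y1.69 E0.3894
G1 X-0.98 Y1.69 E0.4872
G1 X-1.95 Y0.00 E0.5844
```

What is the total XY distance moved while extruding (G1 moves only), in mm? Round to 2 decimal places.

Sum the Euclidean lengths of each G1 segment: total = 11.71 mm.

11.71 mm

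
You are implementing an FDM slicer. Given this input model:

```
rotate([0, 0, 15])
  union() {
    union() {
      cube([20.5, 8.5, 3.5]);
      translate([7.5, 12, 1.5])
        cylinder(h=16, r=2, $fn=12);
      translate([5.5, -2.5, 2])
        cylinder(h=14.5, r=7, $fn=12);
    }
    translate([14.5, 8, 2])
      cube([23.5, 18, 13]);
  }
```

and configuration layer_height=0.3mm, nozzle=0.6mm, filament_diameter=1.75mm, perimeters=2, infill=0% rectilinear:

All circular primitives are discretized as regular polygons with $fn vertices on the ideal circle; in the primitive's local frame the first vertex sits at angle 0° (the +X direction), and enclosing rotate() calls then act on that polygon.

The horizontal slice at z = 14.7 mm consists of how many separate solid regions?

3

At z = 14.7 mm: the cube is absent (z outside [0, 3.5]); the cylinder at (7.5, 12): section is a regular 12-gon, circumradius r=2; the r=7 cylinder at (5.5, -2.5) gives a regular 12-gon of circumradius 7 (constant along its height); Combining (union): the 2 present regions are separate (no shared area or edge), so areas and boundary lengths simply add and each stays a separate island — 2 connected regions; the cube at (14.5, 8) is present — its section is the full 23.5×18 rectangle; Merging all regions: the 2 present regions are separate (no shared area or edge), so areas and boundary lengths simply add and each stays a separate island — 3 connected regions; (whole slice rotated 15° about Z — lengths, areas and connectivity unchanged). The result has 3 disconnected regions.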